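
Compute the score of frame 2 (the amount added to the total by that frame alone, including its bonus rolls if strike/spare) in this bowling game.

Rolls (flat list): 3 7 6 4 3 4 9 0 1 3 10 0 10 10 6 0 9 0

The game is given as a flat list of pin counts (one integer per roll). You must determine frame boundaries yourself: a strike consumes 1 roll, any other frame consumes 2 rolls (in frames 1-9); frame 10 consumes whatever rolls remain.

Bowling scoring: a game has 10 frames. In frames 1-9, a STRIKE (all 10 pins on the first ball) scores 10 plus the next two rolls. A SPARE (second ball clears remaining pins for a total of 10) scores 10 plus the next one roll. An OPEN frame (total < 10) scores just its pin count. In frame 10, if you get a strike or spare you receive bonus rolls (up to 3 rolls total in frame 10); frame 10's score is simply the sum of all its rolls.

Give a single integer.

Frame 1: SPARE (3+7=10). 10 + next roll (6) = 16. Cumulative: 16
Frame 2: SPARE (6+4=10). 10 + next roll (3) = 13. Cumulative: 29
Frame 3: OPEN (3+4=7). Cumulative: 36
Frame 4: OPEN (9+0=9). Cumulative: 45

Answer: 13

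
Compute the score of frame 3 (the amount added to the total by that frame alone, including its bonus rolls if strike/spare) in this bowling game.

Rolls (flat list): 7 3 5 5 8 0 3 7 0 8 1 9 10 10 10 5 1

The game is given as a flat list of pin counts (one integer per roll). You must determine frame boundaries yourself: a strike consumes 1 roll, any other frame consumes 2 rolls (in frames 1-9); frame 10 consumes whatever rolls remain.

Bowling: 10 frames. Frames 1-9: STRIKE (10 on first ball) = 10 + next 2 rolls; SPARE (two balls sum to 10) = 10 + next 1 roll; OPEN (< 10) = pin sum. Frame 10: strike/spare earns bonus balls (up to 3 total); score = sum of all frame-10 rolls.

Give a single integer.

Answer: 8

Derivation:
Frame 1: SPARE (7+3=10). 10 + next roll (5) = 15. Cumulative: 15
Frame 2: SPARE (5+5=10). 10 + next roll (8) = 18. Cumulative: 33
Frame 3: OPEN (8+0=8). Cumulative: 41
Frame 4: SPARE (3+7=10). 10 + next roll (0) = 10. Cumulative: 51
Frame 5: OPEN (0+8=8). Cumulative: 59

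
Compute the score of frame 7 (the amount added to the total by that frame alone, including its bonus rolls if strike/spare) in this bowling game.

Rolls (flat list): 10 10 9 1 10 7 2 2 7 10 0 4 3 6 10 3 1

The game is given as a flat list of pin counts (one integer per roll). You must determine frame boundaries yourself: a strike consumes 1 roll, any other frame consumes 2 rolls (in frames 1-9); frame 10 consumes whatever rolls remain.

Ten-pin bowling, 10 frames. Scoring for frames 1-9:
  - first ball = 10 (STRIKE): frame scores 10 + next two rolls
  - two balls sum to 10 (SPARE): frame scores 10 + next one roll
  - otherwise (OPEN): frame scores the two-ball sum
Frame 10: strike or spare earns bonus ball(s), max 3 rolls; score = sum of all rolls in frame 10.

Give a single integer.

Answer: 14

Derivation:
Frame 1: STRIKE. 10 + next two rolls (10+9) = 29. Cumulative: 29
Frame 2: STRIKE. 10 + next two rolls (9+1) = 20. Cumulative: 49
Frame 3: SPARE (9+1=10). 10 + next roll (10) = 20. Cumulative: 69
Frame 4: STRIKE. 10 + next two rolls (7+2) = 19. Cumulative: 88
Frame 5: OPEN (7+2=9). Cumulative: 97
Frame 6: OPEN (2+7=9). Cumulative: 106
Frame 7: STRIKE. 10 + next two rolls (0+4) = 14. Cumulative: 120
Frame 8: OPEN (0+4=4). Cumulative: 124
Frame 9: OPEN (3+6=9). Cumulative: 133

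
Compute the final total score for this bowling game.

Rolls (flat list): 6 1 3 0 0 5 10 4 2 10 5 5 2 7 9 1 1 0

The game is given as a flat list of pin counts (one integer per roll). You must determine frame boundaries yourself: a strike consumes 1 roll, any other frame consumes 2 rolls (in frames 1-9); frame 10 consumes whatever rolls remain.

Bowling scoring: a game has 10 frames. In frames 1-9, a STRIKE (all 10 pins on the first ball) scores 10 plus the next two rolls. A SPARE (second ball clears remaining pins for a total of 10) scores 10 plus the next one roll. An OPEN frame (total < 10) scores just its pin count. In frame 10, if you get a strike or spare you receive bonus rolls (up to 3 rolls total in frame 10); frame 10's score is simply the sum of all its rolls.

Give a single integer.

Answer: 90

Derivation:
Frame 1: OPEN (6+1=7). Cumulative: 7
Frame 2: OPEN (3+0=3). Cumulative: 10
Frame 3: OPEN (0+5=5). Cumulative: 15
Frame 4: STRIKE. 10 + next two rolls (4+2) = 16. Cumulative: 31
Frame 5: OPEN (4+2=6). Cumulative: 37
Frame 6: STRIKE. 10 + next two rolls (5+5) = 20. Cumulative: 57
Frame 7: SPARE (5+5=10). 10 + next roll (2) = 12. Cumulative: 69
Frame 8: OPEN (2+7=9). Cumulative: 78
Frame 9: SPARE (9+1=10). 10 + next roll (1) = 11. Cumulative: 89
Frame 10: OPEN. Sum of all frame-10 rolls (1+0) = 1. Cumulative: 90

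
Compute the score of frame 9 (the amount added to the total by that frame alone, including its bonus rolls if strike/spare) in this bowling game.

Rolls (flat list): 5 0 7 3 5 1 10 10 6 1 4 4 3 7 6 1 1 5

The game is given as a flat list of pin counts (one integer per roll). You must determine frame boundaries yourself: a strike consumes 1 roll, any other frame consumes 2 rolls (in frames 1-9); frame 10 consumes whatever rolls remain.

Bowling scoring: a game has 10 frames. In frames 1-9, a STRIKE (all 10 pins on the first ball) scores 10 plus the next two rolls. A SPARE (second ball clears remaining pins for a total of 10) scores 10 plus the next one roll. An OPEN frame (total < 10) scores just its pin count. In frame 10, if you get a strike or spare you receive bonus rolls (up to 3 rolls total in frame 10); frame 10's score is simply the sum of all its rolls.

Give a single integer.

Frame 1: OPEN (5+0=5). Cumulative: 5
Frame 2: SPARE (7+3=10). 10 + next roll (5) = 15. Cumulative: 20
Frame 3: OPEN (5+1=6). Cumulative: 26
Frame 4: STRIKE. 10 + next two rolls (10+6) = 26. Cumulative: 52
Frame 5: STRIKE. 10 + next two rolls (6+1) = 17. Cumulative: 69
Frame 6: OPEN (6+1=7). Cumulative: 76
Frame 7: OPEN (4+4=8). Cumulative: 84
Frame 8: SPARE (3+7=10). 10 + next roll (6) = 16. Cumulative: 100
Frame 9: OPEN (6+1=7). Cumulative: 107
Frame 10: OPEN. Sum of all frame-10 rolls (1+5) = 6. Cumulative: 113

Answer: 7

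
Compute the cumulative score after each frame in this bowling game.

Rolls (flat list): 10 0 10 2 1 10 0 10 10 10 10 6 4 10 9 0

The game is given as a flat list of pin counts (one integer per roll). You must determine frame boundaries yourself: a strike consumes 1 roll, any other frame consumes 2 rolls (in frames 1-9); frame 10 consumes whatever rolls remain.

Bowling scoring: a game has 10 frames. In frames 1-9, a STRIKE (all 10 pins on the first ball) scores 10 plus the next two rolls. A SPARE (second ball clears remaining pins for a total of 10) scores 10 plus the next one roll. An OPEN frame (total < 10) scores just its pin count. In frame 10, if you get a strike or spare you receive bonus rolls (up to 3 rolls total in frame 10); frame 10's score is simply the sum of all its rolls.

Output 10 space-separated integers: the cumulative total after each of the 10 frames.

Frame 1: STRIKE. 10 + next two rolls (0+10) = 20. Cumulative: 20
Frame 2: SPARE (0+10=10). 10 + next roll (2) = 12. Cumulative: 32
Frame 3: OPEN (2+1=3). Cumulative: 35
Frame 4: STRIKE. 10 + next two rolls (0+10) = 20. Cumulative: 55
Frame 5: SPARE (0+10=10). 10 + next roll (10) = 20. Cumulative: 75
Frame 6: STRIKE. 10 + next two rolls (10+10) = 30. Cumulative: 105
Frame 7: STRIKE. 10 + next two rolls (10+6) = 26. Cumulative: 131
Frame 8: STRIKE. 10 + next two rolls (6+4) = 20. Cumulative: 151
Frame 9: SPARE (6+4=10). 10 + next roll (10) = 20. Cumulative: 171
Frame 10: STRIKE. Sum of all frame-10 rolls (10+9+0) = 19. Cumulative: 190

Answer: 20 32 35 55 75 105 131 151 171 190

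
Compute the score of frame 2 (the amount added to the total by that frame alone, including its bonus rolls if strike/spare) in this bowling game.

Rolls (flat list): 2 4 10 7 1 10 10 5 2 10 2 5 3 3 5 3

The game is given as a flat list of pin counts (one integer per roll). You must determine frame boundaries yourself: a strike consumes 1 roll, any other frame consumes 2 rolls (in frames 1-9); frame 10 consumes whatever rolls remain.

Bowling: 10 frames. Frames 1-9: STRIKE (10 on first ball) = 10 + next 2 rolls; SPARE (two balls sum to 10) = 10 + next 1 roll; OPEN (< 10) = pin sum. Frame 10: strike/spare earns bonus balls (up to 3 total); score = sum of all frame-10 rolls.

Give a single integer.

Answer: 18

Derivation:
Frame 1: OPEN (2+4=6). Cumulative: 6
Frame 2: STRIKE. 10 + next two rolls (7+1) = 18. Cumulative: 24
Frame 3: OPEN (7+1=8). Cumulative: 32
Frame 4: STRIKE. 10 + next two rolls (10+5) = 25. Cumulative: 57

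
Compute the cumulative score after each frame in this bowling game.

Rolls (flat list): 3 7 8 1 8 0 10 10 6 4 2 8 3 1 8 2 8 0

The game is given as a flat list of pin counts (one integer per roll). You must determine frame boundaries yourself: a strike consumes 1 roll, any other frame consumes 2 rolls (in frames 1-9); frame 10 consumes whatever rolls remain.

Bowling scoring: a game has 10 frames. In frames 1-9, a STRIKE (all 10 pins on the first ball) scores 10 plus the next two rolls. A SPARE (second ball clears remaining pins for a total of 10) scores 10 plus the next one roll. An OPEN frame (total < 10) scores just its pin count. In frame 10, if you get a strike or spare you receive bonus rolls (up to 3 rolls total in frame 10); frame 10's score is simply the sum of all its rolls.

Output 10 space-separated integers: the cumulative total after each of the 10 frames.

Frame 1: SPARE (3+7=10). 10 + next roll (8) = 18. Cumulative: 18
Frame 2: OPEN (8+1=9). Cumulative: 27
Frame 3: OPEN (8+0=8). Cumulative: 35
Frame 4: STRIKE. 10 + next two rolls (10+6) = 26. Cumulative: 61
Frame 5: STRIKE. 10 + next two rolls (6+4) = 20. Cumulative: 81
Frame 6: SPARE (6+4=10). 10 + next roll (2) = 12. Cumulative: 93
Frame 7: SPARE (2+8=10). 10 + next roll (3) = 13. Cumulative: 106
Frame 8: OPEN (3+1=4). Cumulative: 110
Frame 9: SPARE (8+2=10). 10 + next roll (8) = 18. Cumulative: 128
Frame 10: OPEN. Sum of all frame-10 rolls (8+0) = 8. Cumulative: 136

Answer: 18 27 35 61 81 93 106 110 128 136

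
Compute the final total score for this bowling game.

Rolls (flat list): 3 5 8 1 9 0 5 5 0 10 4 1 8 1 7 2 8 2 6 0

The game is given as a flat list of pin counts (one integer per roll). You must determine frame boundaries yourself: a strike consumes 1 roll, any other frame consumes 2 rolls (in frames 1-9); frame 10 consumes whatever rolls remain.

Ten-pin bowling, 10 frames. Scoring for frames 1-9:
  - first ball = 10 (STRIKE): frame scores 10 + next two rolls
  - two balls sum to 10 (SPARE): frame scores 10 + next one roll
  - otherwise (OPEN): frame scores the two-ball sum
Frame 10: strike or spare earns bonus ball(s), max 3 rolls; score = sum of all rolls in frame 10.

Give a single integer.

Frame 1: OPEN (3+5=8). Cumulative: 8
Frame 2: OPEN (8+1=9). Cumulative: 17
Frame 3: OPEN (9+0=9). Cumulative: 26
Frame 4: SPARE (5+5=10). 10 + next roll (0) = 10. Cumulative: 36
Frame 5: SPARE (0+10=10). 10 + next roll (4) = 14. Cumulative: 50
Frame 6: OPEN (4+1=5). Cumulative: 55
Frame 7: OPEN (8+1=9). Cumulative: 64
Frame 8: OPEN (7+2=9). Cumulative: 73
Frame 9: SPARE (8+2=10). 10 + next roll (6) = 16. Cumulative: 89
Frame 10: OPEN. Sum of all frame-10 rolls (6+0) = 6. Cumulative: 95

Answer: 95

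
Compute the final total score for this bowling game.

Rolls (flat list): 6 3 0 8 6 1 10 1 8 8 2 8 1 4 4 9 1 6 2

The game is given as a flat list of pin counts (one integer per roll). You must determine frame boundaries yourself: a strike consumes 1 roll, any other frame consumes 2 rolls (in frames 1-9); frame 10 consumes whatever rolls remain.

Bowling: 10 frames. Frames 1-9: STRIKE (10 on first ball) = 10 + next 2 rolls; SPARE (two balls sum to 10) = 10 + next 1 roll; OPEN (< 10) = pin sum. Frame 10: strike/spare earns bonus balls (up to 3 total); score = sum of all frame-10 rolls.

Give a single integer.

Frame 1: OPEN (6+3=9). Cumulative: 9
Frame 2: OPEN (0+8=8). Cumulative: 17
Frame 3: OPEN (6+1=7). Cumulative: 24
Frame 4: STRIKE. 10 + next two rolls (1+8) = 19. Cumulative: 43
Frame 5: OPEN (1+8=9). Cumulative: 52
Frame 6: SPARE (8+2=10). 10 + next roll (8) = 18. Cumulative: 70
Frame 7: OPEN (8+1=9). Cumulative: 79
Frame 8: OPEN (4+4=8). Cumulative: 87
Frame 9: SPARE (9+1=10). 10 + next roll (6) = 16. Cumulative: 103
Frame 10: OPEN. Sum of all frame-10 rolls (6+2) = 8. Cumulative: 111

Answer: 111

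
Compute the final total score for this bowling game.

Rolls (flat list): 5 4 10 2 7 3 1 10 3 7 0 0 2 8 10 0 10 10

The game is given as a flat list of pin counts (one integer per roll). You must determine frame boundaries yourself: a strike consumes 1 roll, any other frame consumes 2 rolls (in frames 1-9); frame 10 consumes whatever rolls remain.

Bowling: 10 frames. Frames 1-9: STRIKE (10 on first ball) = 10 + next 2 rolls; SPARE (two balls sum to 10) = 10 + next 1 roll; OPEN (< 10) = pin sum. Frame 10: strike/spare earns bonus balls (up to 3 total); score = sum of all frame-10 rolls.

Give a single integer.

Answer: 131

Derivation:
Frame 1: OPEN (5+4=9). Cumulative: 9
Frame 2: STRIKE. 10 + next two rolls (2+7) = 19. Cumulative: 28
Frame 3: OPEN (2+7=9). Cumulative: 37
Frame 4: OPEN (3+1=4). Cumulative: 41
Frame 5: STRIKE. 10 + next two rolls (3+7) = 20. Cumulative: 61
Frame 6: SPARE (3+7=10). 10 + next roll (0) = 10. Cumulative: 71
Frame 7: OPEN (0+0=0). Cumulative: 71
Frame 8: SPARE (2+8=10). 10 + next roll (10) = 20. Cumulative: 91
Frame 9: STRIKE. 10 + next two rolls (0+10) = 20. Cumulative: 111
Frame 10: SPARE. Sum of all frame-10 rolls (0+10+10) = 20. Cumulative: 131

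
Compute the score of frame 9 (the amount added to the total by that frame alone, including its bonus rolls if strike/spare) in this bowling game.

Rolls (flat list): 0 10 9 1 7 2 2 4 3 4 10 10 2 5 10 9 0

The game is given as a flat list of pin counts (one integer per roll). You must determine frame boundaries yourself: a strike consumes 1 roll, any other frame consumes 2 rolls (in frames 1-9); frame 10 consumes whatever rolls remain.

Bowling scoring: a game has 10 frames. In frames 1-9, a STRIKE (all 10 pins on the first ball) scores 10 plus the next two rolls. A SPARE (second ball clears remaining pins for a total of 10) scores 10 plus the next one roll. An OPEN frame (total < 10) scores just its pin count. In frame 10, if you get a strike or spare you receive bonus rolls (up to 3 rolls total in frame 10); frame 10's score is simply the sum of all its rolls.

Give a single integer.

Answer: 19

Derivation:
Frame 1: SPARE (0+10=10). 10 + next roll (9) = 19. Cumulative: 19
Frame 2: SPARE (9+1=10). 10 + next roll (7) = 17. Cumulative: 36
Frame 3: OPEN (7+2=9). Cumulative: 45
Frame 4: OPEN (2+4=6). Cumulative: 51
Frame 5: OPEN (3+4=7). Cumulative: 58
Frame 6: STRIKE. 10 + next two rolls (10+2) = 22. Cumulative: 80
Frame 7: STRIKE. 10 + next two rolls (2+5) = 17. Cumulative: 97
Frame 8: OPEN (2+5=7). Cumulative: 104
Frame 9: STRIKE. 10 + next two rolls (9+0) = 19. Cumulative: 123
Frame 10: OPEN. Sum of all frame-10 rolls (9+0) = 9. Cumulative: 132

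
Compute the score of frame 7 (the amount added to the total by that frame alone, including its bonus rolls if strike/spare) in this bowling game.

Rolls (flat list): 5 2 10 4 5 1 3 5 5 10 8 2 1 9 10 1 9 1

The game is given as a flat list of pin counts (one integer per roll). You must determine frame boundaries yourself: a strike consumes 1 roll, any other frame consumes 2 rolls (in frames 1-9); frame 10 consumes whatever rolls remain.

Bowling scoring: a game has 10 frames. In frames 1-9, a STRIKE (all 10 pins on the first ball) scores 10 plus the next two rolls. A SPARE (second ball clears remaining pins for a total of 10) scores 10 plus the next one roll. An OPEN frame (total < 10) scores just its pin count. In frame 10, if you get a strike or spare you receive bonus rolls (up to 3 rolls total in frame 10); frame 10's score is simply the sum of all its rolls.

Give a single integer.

Frame 1: OPEN (5+2=7). Cumulative: 7
Frame 2: STRIKE. 10 + next two rolls (4+5) = 19. Cumulative: 26
Frame 3: OPEN (4+5=9). Cumulative: 35
Frame 4: OPEN (1+3=4). Cumulative: 39
Frame 5: SPARE (5+5=10). 10 + next roll (10) = 20. Cumulative: 59
Frame 6: STRIKE. 10 + next two rolls (8+2) = 20. Cumulative: 79
Frame 7: SPARE (8+2=10). 10 + next roll (1) = 11. Cumulative: 90
Frame 8: SPARE (1+9=10). 10 + next roll (10) = 20. Cumulative: 110
Frame 9: STRIKE. 10 + next two rolls (1+9) = 20. Cumulative: 130

Answer: 11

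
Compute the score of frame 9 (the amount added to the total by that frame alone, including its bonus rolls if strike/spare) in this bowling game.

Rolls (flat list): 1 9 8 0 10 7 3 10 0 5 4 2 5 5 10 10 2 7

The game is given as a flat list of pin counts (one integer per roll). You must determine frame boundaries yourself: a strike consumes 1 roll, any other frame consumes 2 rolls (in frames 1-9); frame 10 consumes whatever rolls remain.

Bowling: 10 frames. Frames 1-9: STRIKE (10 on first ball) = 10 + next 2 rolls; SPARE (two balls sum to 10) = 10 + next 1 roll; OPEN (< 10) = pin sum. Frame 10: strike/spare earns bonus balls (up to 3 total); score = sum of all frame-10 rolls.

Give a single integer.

Answer: 22

Derivation:
Frame 1: SPARE (1+9=10). 10 + next roll (8) = 18. Cumulative: 18
Frame 2: OPEN (8+0=8). Cumulative: 26
Frame 3: STRIKE. 10 + next two rolls (7+3) = 20. Cumulative: 46
Frame 4: SPARE (7+3=10). 10 + next roll (10) = 20. Cumulative: 66
Frame 5: STRIKE. 10 + next two rolls (0+5) = 15. Cumulative: 81
Frame 6: OPEN (0+5=5). Cumulative: 86
Frame 7: OPEN (4+2=6). Cumulative: 92
Frame 8: SPARE (5+5=10). 10 + next roll (10) = 20. Cumulative: 112
Frame 9: STRIKE. 10 + next two rolls (10+2) = 22. Cumulative: 134
Frame 10: STRIKE. Sum of all frame-10 rolls (10+2+7) = 19. Cumulative: 153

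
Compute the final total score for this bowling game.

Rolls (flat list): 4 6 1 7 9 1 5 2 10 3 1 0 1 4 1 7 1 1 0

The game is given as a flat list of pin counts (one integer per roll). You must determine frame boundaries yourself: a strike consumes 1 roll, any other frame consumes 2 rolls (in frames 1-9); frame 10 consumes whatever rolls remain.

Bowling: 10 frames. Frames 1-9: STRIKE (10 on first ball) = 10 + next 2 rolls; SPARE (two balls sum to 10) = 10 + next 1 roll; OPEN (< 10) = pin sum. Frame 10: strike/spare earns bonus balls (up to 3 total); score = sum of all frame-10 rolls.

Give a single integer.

Frame 1: SPARE (4+6=10). 10 + next roll (1) = 11. Cumulative: 11
Frame 2: OPEN (1+7=8). Cumulative: 19
Frame 3: SPARE (9+1=10). 10 + next roll (5) = 15. Cumulative: 34
Frame 4: OPEN (5+2=7). Cumulative: 41
Frame 5: STRIKE. 10 + next two rolls (3+1) = 14. Cumulative: 55
Frame 6: OPEN (3+1=4). Cumulative: 59
Frame 7: OPEN (0+1=1). Cumulative: 60
Frame 8: OPEN (4+1=5). Cumulative: 65
Frame 9: OPEN (7+1=8). Cumulative: 73
Frame 10: OPEN. Sum of all frame-10 rolls (1+0) = 1. Cumulative: 74

Answer: 74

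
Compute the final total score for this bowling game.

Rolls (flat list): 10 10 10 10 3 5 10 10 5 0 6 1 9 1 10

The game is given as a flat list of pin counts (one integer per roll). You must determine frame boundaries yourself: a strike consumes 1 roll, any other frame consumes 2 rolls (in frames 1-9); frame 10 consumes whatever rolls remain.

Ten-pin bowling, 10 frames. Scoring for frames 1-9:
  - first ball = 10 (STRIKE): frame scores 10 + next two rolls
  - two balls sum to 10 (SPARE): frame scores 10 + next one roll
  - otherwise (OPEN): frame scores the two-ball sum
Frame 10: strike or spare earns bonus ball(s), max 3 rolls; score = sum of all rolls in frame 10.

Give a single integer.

Answer: 181

Derivation:
Frame 1: STRIKE. 10 + next two rolls (10+10) = 30. Cumulative: 30
Frame 2: STRIKE. 10 + next two rolls (10+10) = 30. Cumulative: 60
Frame 3: STRIKE. 10 + next two rolls (10+3) = 23. Cumulative: 83
Frame 4: STRIKE. 10 + next two rolls (3+5) = 18. Cumulative: 101
Frame 5: OPEN (3+5=8). Cumulative: 109
Frame 6: STRIKE. 10 + next two rolls (10+5) = 25. Cumulative: 134
Frame 7: STRIKE. 10 + next two rolls (5+0) = 15. Cumulative: 149
Frame 8: OPEN (5+0=5). Cumulative: 154
Frame 9: OPEN (6+1=7). Cumulative: 161
Frame 10: SPARE. Sum of all frame-10 rolls (9+1+10) = 20. Cumulative: 181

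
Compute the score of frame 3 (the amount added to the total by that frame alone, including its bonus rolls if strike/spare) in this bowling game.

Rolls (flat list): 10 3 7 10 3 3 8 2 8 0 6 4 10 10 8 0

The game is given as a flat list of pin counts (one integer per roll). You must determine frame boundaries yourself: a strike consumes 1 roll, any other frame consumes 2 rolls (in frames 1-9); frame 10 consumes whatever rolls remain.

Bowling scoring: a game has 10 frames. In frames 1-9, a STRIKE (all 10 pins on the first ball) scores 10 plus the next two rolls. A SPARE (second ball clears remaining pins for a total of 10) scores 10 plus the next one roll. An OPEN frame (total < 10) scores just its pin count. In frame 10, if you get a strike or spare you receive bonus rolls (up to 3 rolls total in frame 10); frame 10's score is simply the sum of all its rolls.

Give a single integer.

Frame 1: STRIKE. 10 + next two rolls (3+7) = 20. Cumulative: 20
Frame 2: SPARE (3+7=10). 10 + next roll (10) = 20. Cumulative: 40
Frame 3: STRIKE. 10 + next two rolls (3+3) = 16. Cumulative: 56
Frame 4: OPEN (3+3=6). Cumulative: 62
Frame 5: SPARE (8+2=10). 10 + next roll (8) = 18. Cumulative: 80

Answer: 16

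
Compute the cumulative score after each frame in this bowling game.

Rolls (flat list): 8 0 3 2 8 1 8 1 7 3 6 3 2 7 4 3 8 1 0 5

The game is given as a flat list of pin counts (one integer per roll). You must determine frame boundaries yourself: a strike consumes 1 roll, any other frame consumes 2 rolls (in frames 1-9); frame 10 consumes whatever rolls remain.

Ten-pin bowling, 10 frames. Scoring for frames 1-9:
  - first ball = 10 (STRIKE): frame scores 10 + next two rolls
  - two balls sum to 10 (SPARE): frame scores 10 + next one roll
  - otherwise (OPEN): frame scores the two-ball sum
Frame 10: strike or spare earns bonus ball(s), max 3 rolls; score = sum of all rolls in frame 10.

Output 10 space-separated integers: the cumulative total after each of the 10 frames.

Frame 1: OPEN (8+0=8). Cumulative: 8
Frame 2: OPEN (3+2=5). Cumulative: 13
Frame 3: OPEN (8+1=9). Cumulative: 22
Frame 4: OPEN (8+1=9). Cumulative: 31
Frame 5: SPARE (7+3=10). 10 + next roll (6) = 16. Cumulative: 47
Frame 6: OPEN (6+3=9). Cumulative: 56
Frame 7: OPEN (2+7=9). Cumulative: 65
Frame 8: OPEN (4+3=7). Cumulative: 72
Frame 9: OPEN (8+1=9). Cumulative: 81
Frame 10: OPEN. Sum of all frame-10 rolls (0+5) = 5. Cumulative: 86

Answer: 8 13 22 31 47 56 65 72 81 86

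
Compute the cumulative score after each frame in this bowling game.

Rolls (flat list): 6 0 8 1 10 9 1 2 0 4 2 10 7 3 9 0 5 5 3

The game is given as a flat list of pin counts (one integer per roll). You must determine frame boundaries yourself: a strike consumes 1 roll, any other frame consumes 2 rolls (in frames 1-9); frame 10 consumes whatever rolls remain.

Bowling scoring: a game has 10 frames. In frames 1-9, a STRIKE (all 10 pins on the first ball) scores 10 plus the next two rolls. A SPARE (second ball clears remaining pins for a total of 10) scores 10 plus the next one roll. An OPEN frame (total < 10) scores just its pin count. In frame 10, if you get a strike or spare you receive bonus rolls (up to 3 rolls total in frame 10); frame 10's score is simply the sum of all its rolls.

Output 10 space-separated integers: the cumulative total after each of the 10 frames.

Frame 1: OPEN (6+0=6). Cumulative: 6
Frame 2: OPEN (8+1=9). Cumulative: 15
Frame 3: STRIKE. 10 + next two rolls (9+1) = 20. Cumulative: 35
Frame 4: SPARE (9+1=10). 10 + next roll (2) = 12. Cumulative: 47
Frame 5: OPEN (2+0=2). Cumulative: 49
Frame 6: OPEN (4+2=6). Cumulative: 55
Frame 7: STRIKE. 10 + next two rolls (7+3) = 20. Cumulative: 75
Frame 8: SPARE (7+3=10). 10 + next roll (9) = 19. Cumulative: 94
Frame 9: OPEN (9+0=9). Cumulative: 103
Frame 10: SPARE. Sum of all frame-10 rolls (5+5+3) = 13. Cumulative: 116

Answer: 6 15 35 47 49 55 75 94 103 116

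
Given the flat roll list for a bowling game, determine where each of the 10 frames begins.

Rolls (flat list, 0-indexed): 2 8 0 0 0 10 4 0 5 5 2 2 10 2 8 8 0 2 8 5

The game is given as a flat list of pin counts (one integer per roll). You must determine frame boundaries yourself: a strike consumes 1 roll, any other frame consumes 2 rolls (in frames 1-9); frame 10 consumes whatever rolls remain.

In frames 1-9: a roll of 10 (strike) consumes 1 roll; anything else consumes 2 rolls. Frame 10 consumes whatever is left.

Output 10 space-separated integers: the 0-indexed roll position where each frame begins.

Answer: 0 2 4 6 8 10 12 13 15 17

Derivation:
Frame 1 starts at roll index 0: rolls=2,8 (sum=10), consumes 2 rolls
Frame 2 starts at roll index 2: rolls=0,0 (sum=0), consumes 2 rolls
Frame 3 starts at roll index 4: rolls=0,10 (sum=10), consumes 2 rolls
Frame 4 starts at roll index 6: rolls=4,0 (sum=4), consumes 2 rolls
Frame 5 starts at roll index 8: rolls=5,5 (sum=10), consumes 2 rolls
Frame 6 starts at roll index 10: rolls=2,2 (sum=4), consumes 2 rolls
Frame 7 starts at roll index 12: roll=10 (strike), consumes 1 roll
Frame 8 starts at roll index 13: rolls=2,8 (sum=10), consumes 2 rolls
Frame 9 starts at roll index 15: rolls=8,0 (sum=8), consumes 2 rolls
Frame 10 starts at roll index 17: 3 remaining rolls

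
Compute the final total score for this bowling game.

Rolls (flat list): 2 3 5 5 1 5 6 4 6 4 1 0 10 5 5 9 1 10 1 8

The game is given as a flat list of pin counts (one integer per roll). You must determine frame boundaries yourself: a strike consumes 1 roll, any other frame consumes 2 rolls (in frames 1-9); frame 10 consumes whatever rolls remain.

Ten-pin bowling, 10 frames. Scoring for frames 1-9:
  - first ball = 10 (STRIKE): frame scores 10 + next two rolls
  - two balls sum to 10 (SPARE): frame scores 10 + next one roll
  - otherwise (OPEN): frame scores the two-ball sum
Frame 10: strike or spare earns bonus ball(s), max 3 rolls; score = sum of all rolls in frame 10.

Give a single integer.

Answer: 128

Derivation:
Frame 1: OPEN (2+3=5). Cumulative: 5
Frame 2: SPARE (5+5=10). 10 + next roll (1) = 11. Cumulative: 16
Frame 3: OPEN (1+5=6). Cumulative: 22
Frame 4: SPARE (6+4=10). 10 + next roll (6) = 16. Cumulative: 38
Frame 5: SPARE (6+4=10). 10 + next roll (1) = 11. Cumulative: 49
Frame 6: OPEN (1+0=1). Cumulative: 50
Frame 7: STRIKE. 10 + next two rolls (5+5) = 20. Cumulative: 70
Frame 8: SPARE (5+5=10). 10 + next roll (9) = 19. Cumulative: 89
Frame 9: SPARE (9+1=10). 10 + next roll (10) = 20. Cumulative: 109
Frame 10: STRIKE. Sum of all frame-10 rolls (10+1+8) = 19. Cumulative: 128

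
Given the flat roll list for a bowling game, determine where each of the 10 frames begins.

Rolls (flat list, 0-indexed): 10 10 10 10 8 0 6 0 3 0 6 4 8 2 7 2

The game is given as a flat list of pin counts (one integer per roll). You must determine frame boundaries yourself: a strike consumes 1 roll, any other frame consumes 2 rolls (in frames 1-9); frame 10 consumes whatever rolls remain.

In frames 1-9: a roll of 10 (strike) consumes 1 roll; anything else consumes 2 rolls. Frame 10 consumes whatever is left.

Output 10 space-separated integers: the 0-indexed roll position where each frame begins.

Answer: 0 1 2 3 4 6 8 10 12 14

Derivation:
Frame 1 starts at roll index 0: roll=10 (strike), consumes 1 roll
Frame 2 starts at roll index 1: roll=10 (strike), consumes 1 roll
Frame 3 starts at roll index 2: roll=10 (strike), consumes 1 roll
Frame 4 starts at roll index 3: roll=10 (strike), consumes 1 roll
Frame 5 starts at roll index 4: rolls=8,0 (sum=8), consumes 2 rolls
Frame 6 starts at roll index 6: rolls=6,0 (sum=6), consumes 2 rolls
Frame 7 starts at roll index 8: rolls=3,0 (sum=3), consumes 2 rolls
Frame 8 starts at roll index 10: rolls=6,4 (sum=10), consumes 2 rolls
Frame 9 starts at roll index 12: rolls=8,2 (sum=10), consumes 2 rolls
Frame 10 starts at roll index 14: 2 remaining rolls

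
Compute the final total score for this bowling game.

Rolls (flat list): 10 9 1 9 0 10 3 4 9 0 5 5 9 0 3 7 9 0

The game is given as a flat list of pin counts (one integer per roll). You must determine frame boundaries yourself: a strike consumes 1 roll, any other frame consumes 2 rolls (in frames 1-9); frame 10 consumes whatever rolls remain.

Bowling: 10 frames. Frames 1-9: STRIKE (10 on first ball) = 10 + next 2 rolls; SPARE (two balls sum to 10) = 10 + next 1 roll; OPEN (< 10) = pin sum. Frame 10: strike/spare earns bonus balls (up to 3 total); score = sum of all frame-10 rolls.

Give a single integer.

Answer: 137

Derivation:
Frame 1: STRIKE. 10 + next two rolls (9+1) = 20. Cumulative: 20
Frame 2: SPARE (9+1=10). 10 + next roll (9) = 19. Cumulative: 39
Frame 3: OPEN (9+0=9). Cumulative: 48
Frame 4: STRIKE. 10 + next two rolls (3+4) = 17. Cumulative: 65
Frame 5: OPEN (3+4=7). Cumulative: 72
Frame 6: OPEN (9+0=9). Cumulative: 81
Frame 7: SPARE (5+5=10). 10 + next roll (9) = 19. Cumulative: 100
Frame 8: OPEN (9+0=9). Cumulative: 109
Frame 9: SPARE (3+7=10). 10 + next roll (9) = 19. Cumulative: 128
Frame 10: OPEN. Sum of all frame-10 rolls (9+0) = 9. Cumulative: 137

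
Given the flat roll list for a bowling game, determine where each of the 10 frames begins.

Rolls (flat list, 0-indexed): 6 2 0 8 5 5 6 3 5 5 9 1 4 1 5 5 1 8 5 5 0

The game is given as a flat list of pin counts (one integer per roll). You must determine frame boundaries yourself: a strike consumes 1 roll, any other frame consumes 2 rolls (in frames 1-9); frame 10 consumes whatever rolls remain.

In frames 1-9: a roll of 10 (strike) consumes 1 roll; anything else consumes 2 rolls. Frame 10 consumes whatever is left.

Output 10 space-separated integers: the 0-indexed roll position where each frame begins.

Answer: 0 2 4 6 8 10 12 14 16 18

Derivation:
Frame 1 starts at roll index 0: rolls=6,2 (sum=8), consumes 2 rolls
Frame 2 starts at roll index 2: rolls=0,8 (sum=8), consumes 2 rolls
Frame 3 starts at roll index 4: rolls=5,5 (sum=10), consumes 2 rolls
Frame 4 starts at roll index 6: rolls=6,3 (sum=9), consumes 2 rolls
Frame 5 starts at roll index 8: rolls=5,5 (sum=10), consumes 2 rolls
Frame 6 starts at roll index 10: rolls=9,1 (sum=10), consumes 2 rolls
Frame 7 starts at roll index 12: rolls=4,1 (sum=5), consumes 2 rolls
Frame 8 starts at roll index 14: rolls=5,5 (sum=10), consumes 2 rolls
Frame 9 starts at roll index 16: rolls=1,8 (sum=9), consumes 2 rolls
Frame 10 starts at roll index 18: 3 remaining rolls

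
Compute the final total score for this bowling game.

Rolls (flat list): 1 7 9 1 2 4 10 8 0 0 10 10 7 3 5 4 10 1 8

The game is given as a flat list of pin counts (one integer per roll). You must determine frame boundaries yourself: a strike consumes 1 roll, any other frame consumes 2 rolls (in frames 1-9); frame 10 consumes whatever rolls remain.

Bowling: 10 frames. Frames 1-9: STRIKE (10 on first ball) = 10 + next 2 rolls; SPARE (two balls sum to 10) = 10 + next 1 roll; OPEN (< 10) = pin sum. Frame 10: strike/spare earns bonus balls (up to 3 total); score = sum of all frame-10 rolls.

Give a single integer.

Answer: 135

Derivation:
Frame 1: OPEN (1+7=8). Cumulative: 8
Frame 2: SPARE (9+1=10). 10 + next roll (2) = 12. Cumulative: 20
Frame 3: OPEN (2+4=6). Cumulative: 26
Frame 4: STRIKE. 10 + next two rolls (8+0) = 18. Cumulative: 44
Frame 5: OPEN (8+0=8). Cumulative: 52
Frame 6: SPARE (0+10=10). 10 + next roll (10) = 20. Cumulative: 72
Frame 7: STRIKE. 10 + next two rolls (7+3) = 20. Cumulative: 92
Frame 8: SPARE (7+3=10). 10 + next roll (5) = 15. Cumulative: 107
Frame 9: OPEN (5+4=9). Cumulative: 116
Frame 10: STRIKE. Sum of all frame-10 rolls (10+1+8) = 19. Cumulative: 135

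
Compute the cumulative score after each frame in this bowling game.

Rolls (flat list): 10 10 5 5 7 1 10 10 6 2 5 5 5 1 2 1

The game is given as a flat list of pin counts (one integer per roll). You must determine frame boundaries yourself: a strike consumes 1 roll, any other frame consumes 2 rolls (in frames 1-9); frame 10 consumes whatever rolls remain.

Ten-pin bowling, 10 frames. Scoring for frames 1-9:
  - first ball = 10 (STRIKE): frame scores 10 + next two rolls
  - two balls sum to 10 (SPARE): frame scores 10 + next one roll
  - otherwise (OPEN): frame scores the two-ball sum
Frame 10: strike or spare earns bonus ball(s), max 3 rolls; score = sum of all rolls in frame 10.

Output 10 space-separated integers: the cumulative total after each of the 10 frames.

Frame 1: STRIKE. 10 + next two rolls (10+5) = 25. Cumulative: 25
Frame 2: STRIKE. 10 + next two rolls (5+5) = 20. Cumulative: 45
Frame 3: SPARE (5+5=10). 10 + next roll (7) = 17. Cumulative: 62
Frame 4: OPEN (7+1=8). Cumulative: 70
Frame 5: STRIKE. 10 + next two rolls (10+6) = 26. Cumulative: 96
Frame 6: STRIKE. 10 + next two rolls (6+2) = 18. Cumulative: 114
Frame 7: OPEN (6+2=8). Cumulative: 122
Frame 8: SPARE (5+5=10). 10 + next roll (5) = 15. Cumulative: 137
Frame 9: OPEN (5+1=6). Cumulative: 143
Frame 10: OPEN. Sum of all frame-10 rolls (2+1) = 3. Cumulative: 146

Answer: 25 45 62 70 96 114 122 137 143 146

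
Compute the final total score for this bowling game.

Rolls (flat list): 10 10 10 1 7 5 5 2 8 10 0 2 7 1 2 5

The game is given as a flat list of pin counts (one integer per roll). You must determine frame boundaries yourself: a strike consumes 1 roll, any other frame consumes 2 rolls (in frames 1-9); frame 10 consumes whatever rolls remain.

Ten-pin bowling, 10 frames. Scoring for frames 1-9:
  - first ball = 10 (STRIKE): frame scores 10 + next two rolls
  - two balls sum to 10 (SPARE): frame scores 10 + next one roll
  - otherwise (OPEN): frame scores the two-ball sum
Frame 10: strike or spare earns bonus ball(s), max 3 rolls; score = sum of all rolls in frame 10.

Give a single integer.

Frame 1: STRIKE. 10 + next two rolls (10+10) = 30. Cumulative: 30
Frame 2: STRIKE. 10 + next two rolls (10+1) = 21. Cumulative: 51
Frame 3: STRIKE. 10 + next two rolls (1+7) = 18. Cumulative: 69
Frame 4: OPEN (1+7=8). Cumulative: 77
Frame 5: SPARE (5+5=10). 10 + next roll (2) = 12. Cumulative: 89
Frame 6: SPARE (2+8=10). 10 + next roll (10) = 20. Cumulative: 109
Frame 7: STRIKE. 10 + next two rolls (0+2) = 12. Cumulative: 121
Frame 8: OPEN (0+2=2). Cumulative: 123
Frame 9: OPEN (7+1=8). Cumulative: 131
Frame 10: OPEN. Sum of all frame-10 rolls (2+5) = 7. Cumulative: 138

Answer: 138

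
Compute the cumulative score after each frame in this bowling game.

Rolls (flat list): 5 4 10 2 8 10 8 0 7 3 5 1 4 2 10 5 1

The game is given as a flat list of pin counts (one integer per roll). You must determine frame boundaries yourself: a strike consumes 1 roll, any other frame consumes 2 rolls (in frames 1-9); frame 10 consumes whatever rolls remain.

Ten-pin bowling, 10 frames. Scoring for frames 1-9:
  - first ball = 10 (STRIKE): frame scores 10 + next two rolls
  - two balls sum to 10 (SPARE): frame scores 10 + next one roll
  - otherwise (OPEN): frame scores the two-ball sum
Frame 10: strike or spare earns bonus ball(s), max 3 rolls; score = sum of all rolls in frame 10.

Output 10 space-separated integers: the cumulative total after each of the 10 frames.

Frame 1: OPEN (5+4=9). Cumulative: 9
Frame 2: STRIKE. 10 + next two rolls (2+8) = 20. Cumulative: 29
Frame 3: SPARE (2+8=10). 10 + next roll (10) = 20. Cumulative: 49
Frame 4: STRIKE. 10 + next two rolls (8+0) = 18. Cumulative: 67
Frame 5: OPEN (8+0=8). Cumulative: 75
Frame 6: SPARE (7+3=10). 10 + next roll (5) = 15. Cumulative: 90
Frame 7: OPEN (5+1=6). Cumulative: 96
Frame 8: OPEN (4+2=6). Cumulative: 102
Frame 9: STRIKE. 10 + next two rolls (5+1) = 16. Cumulative: 118
Frame 10: OPEN. Sum of all frame-10 rolls (5+1) = 6. Cumulative: 124

Answer: 9 29 49 67 75 90 96 102 118 124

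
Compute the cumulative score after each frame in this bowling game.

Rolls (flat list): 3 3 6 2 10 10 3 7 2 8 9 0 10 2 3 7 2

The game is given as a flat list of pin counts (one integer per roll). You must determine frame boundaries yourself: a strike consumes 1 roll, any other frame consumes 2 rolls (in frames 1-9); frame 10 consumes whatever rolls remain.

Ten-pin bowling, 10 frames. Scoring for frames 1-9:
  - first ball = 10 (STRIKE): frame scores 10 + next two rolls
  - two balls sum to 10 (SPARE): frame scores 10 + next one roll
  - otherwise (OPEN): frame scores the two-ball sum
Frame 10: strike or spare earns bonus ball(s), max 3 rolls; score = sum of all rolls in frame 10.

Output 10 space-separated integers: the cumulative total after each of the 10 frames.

Frame 1: OPEN (3+3=6). Cumulative: 6
Frame 2: OPEN (6+2=8). Cumulative: 14
Frame 3: STRIKE. 10 + next two rolls (10+3) = 23. Cumulative: 37
Frame 4: STRIKE. 10 + next two rolls (3+7) = 20. Cumulative: 57
Frame 5: SPARE (3+7=10). 10 + next roll (2) = 12. Cumulative: 69
Frame 6: SPARE (2+8=10). 10 + next roll (9) = 19. Cumulative: 88
Frame 7: OPEN (9+0=9). Cumulative: 97
Frame 8: STRIKE. 10 + next two rolls (2+3) = 15. Cumulative: 112
Frame 9: OPEN (2+3=5). Cumulative: 117
Frame 10: OPEN. Sum of all frame-10 rolls (7+2) = 9. Cumulative: 126

Answer: 6 14 37 57 69 88 97 112 117 126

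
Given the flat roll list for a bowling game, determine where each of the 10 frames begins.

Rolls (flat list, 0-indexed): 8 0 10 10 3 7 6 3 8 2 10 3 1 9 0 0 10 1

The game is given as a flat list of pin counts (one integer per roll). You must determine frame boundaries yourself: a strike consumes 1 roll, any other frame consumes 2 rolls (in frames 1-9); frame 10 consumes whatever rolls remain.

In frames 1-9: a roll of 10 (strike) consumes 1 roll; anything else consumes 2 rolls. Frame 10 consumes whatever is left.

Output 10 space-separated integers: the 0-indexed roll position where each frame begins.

Answer: 0 2 3 4 6 8 10 11 13 15

Derivation:
Frame 1 starts at roll index 0: rolls=8,0 (sum=8), consumes 2 rolls
Frame 2 starts at roll index 2: roll=10 (strike), consumes 1 roll
Frame 3 starts at roll index 3: roll=10 (strike), consumes 1 roll
Frame 4 starts at roll index 4: rolls=3,7 (sum=10), consumes 2 rolls
Frame 5 starts at roll index 6: rolls=6,3 (sum=9), consumes 2 rolls
Frame 6 starts at roll index 8: rolls=8,2 (sum=10), consumes 2 rolls
Frame 7 starts at roll index 10: roll=10 (strike), consumes 1 roll
Frame 8 starts at roll index 11: rolls=3,1 (sum=4), consumes 2 rolls
Frame 9 starts at roll index 13: rolls=9,0 (sum=9), consumes 2 rolls
Frame 10 starts at roll index 15: 3 remaining rolls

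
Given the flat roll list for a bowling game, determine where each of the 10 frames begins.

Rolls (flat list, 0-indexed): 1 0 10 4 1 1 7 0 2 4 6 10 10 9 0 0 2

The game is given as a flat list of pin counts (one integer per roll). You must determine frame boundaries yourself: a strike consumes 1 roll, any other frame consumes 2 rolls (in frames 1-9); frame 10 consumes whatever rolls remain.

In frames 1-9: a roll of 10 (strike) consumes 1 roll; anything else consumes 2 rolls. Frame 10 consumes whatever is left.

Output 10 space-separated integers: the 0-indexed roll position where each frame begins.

Answer: 0 2 3 5 7 9 11 12 13 15

Derivation:
Frame 1 starts at roll index 0: rolls=1,0 (sum=1), consumes 2 rolls
Frame 2 starts at roll index 2: roll=10 (strike), consumes 1 roll
Frame 3 starts at roll index 3: rolls=4,1 (sum=5), consumes 2 rolls
Frame 4 starts at roll index 5: rolls=1,7 (sum=8), consumes 2 rolls
Frame 5 starts at roll index 7: rolls=0,2 (sum=2), consumes 2 rolls
Frame 6 starts at roll index 9: rolls=4,6 (sum=10), consumes 2 rolls
Frame 7 starts at roll index 11: roll=10 (strike), consumes 1 roll
Frame 8 starts at roll index 12: roll=10 (strike), consumes 1 roll
Frame 9 starts at roll index 13: rolls=9,0 (sum=9), consumes 2 rolls
Frame 10 starts at roll index 15: 2 remaining rolls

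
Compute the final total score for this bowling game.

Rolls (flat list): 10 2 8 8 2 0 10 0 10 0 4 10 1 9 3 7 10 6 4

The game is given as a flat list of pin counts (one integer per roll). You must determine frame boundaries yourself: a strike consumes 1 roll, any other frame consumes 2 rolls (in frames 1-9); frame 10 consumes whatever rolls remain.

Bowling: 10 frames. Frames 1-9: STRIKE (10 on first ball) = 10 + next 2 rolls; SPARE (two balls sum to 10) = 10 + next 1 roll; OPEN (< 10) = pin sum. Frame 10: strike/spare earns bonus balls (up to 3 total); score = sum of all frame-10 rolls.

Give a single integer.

Frame 1: STRIKE. 10 + next two rolls (2+8) = 20. Cumulative: 20
Frame 2: SPARE (2+8=10). 10 + next roll (8) = 18. Cumulative: 38
Frame 3: SPARE (8+2=10). 10 + next roll (0) = 10. Cumulative: 48
Frame 4: SPARE (0+10=10). 10 + next roll (0) = 10. Cumulative: 58
Frame 5: SPARE (0+10=10). 10 + next roll (0) = 10. Cumulative: 68
Frame 6: OPEN (0+4=4). Cumulative: 72
Frame 7: STRIKE. 10 + next two rolls (1+9) = 20. Cumulative: 92
Frame 8: SPARE (1+9=10). 10 + next roll (3) = 13. Cumulative: 105
Frame 9: SPARE (3+7=10). 10 + next roll (10) = 20. Cumulative: 125
Frame 10: STRIKE. Sum of all frame-10 rolls (10+6+4) = 20. Cumulative: 145

Answer: 145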